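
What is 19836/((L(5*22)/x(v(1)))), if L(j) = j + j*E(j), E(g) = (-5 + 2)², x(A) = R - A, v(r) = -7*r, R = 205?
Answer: 1051308/275 ≈ 3822.9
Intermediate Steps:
x(A) = 205 - A
E(g) = 9 (E(g) = (-3)² = 9)
L(j) = 10*j (L(j) = j + j*9 = j + 9*j = 10*j)
19836/((L(5*22)/x(v(1)))) = 19836/(((10*(5*22))/(205 - (-7)))) = 19836/(((10*110)/(205 - 1*(-7)))) = 19836/((1100/(205 + 7))) = 19836/((1100/212)) = 19836/((1100*(1/212))) = 19836/(275/53) = 19836*(53/275) = 1051308/275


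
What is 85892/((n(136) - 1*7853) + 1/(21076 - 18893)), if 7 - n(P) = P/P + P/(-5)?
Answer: -234377795/21338278 ≈ -10.984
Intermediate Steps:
n(P) = 6 + P/5 (n(P) = 7 - (P/P + P/(-5)) = 7 - (1 + P*(-⅕)) = 7 - (1 - P/5) = 7 + (-1 + P/5) = 6 + P/5)
85892/((n(136) - 1*7853) + 1/(21076 - 18893)) = 85892/(((6 + (⅕)*136) - 1*7853) + 1/(21076 - 18893)) = 85892/(((6 + 136/5) - 7853) + 1/2183) = 85892/((166/5 - 7853) + 1/2183) = 85892/(-39099/5 + 1/2183) = 85892/(-85353112/10915) = 85892*(-10915/85353112) = -234377795/21338278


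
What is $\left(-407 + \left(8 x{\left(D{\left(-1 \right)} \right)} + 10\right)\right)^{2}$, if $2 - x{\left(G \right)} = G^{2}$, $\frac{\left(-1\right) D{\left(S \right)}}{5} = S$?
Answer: $337561$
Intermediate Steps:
$D{\left(S \right)} = - 5 S$
$x{\left(G \right)} = 2 - G^{2}$
$\left(-407 + \left(8 x{\left(D{\left(-1 \right)} \right)} + 10\right)\right)^{2} = \left(-407 + \left(8 \left(2 - \left(\left(-5\right) \left(-1\right)\right)^{2}\right) + 10\right)\right)^{2} = \left(-407 + \left(8 \left(2 - 5^{2}\right) + 10\right)\right)^{2} = \left(-407 + \left(8 \left(2 - 25\right) + 10\right)\right)^{2} = \left(-407 + \left(8 \left(-23\right) + 10\right)\right)^{2} = \left(-407 + \left(-184 + 10\right)\right)^{2} = \left(-407 - 174\right)^{2} = \left(-581\right)^{2} = 337561$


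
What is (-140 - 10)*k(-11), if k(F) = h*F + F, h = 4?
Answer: 8250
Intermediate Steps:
k(F) = 5*F (k(F) = 4*F + F = 5*F)
(-140 - 10)*k(-11) = (-140 - 10)*(5*(-11)) = -150*(-55) = 8250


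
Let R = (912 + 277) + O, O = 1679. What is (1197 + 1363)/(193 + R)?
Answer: 2560/3061 ≈ 0.83633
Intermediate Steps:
R = 2868 (R = (912 + 277) + 1679 = 1189 + 1679 = 2868)
(1197 + 1363)/(193 + R) = (1197 + 1363)/(193 + 2868) = 2560/3061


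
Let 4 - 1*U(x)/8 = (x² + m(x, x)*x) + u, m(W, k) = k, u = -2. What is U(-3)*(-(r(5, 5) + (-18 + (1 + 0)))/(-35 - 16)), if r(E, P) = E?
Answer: 384/17 ≈ 22.588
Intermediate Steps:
U(x) = 48 - 16*x² (U(x) = 32 - 8*((x² + x*x) - 2) = 32 - 8*((x² + x²) - 2) = 32 - 8*(2*x² - 2) = 32 - 8*(-2 + 2*x²) = 32 + (16 - 16*x²) = 48 - 16*x²)
U(-3)*(-(r(5, 5) + (-18 + (1 + 0)))/(-35 - 16)) = (48 - 16*(-3)²)*(-(5 + (-18 + (1 + 0)))/(-35 - 16)) = (48 - 16*9)*(-(5 + (-18 + 1))/(-51)) = (48 - 144)*(-(5 - 17)*(-1)/51) = -(-96)*(-12*(-1/51)) = -(-96)*4/17 = -96*(-4/17) = 384/17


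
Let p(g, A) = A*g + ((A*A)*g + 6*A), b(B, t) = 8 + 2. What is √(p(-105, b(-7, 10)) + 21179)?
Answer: √9689 ≈ 98.433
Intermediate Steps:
b(B, t) = 10
p(g, A) = 6*A + A*g + g*A² (p(g, A) = A*g + (A²*g + 6*A) = A*g + (g*A² + 6*A) = A*g + (6*A + g*A²) = 6*A + A*g + g*A²)
√(p(-105, b(-7, 10)) + 21179) = √(10*(6 - 105 + 10*(-105)) + 21179) = √(10*(6 - 105 - 1050) + 21179) = √(10*(-1149) + 21179) = √(-11490 + 21179) = √9689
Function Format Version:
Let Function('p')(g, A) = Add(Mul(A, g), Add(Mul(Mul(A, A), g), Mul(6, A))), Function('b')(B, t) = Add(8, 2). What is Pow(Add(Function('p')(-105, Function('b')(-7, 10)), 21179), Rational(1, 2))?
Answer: Pow(9689, Rational(1, 2)) ≈ 98.433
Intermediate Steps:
Function('b')(B, t) = 10
Function('p')(g, A) = Add(Mul(6, A), Mul(A, g), Mul(g, Pow(A, 2))) (Function('p')(g, A) = Add(Mul(A, g), Add(Mul(Pow(A, 2), g), Mul(6, A))) = Add(Mul(A, g), Add(Mul(g, Pow(A, 2)), Mul(6, A))) = Add(Mul(A, g), Add(Mul(6, A), Mul(g, Pow(A, 2)))) = Add(Mul(6, A), Mul(A, g), Mul(g, Pow(A, 2))))
Pow(Add(Function('p')(-105, Function('b')(-7, 10)), 21179), Rational(1, 2)) = Pow(Add(Mul(10, Add(6, -105, Mul(10, -105))), 21179), Rational(1, 2)) = Pow(Add(Mul(10, Add(6, -105, -1050)), 21179), Rational(1, 2)) = Pow(Add(Mul(10, -1149), 21179), Rational(1, 2)) = Pow(Add(-11490, 21179), Rational(1, 2)) = Pow(9689, Rational(1, 2))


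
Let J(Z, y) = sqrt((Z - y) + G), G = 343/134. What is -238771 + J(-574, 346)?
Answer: -238771 + I*sqrt(16473558)/134 ≈ -2.3877e+5 + 30.289*I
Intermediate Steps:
G = 343/134 (G = 343*(1/134) = 343/134 ≈ 2.5597)
J(Z, y) = sqrt(343/134 + Z - y) (J(Z, y) = sqrt((Z - y) + 343/134) = sqrt(343/134 + Z - y))
-238771 + J(-574, 346) = -238771 + sqrt(45962 - 17956*346 + 17956*(-574))/134 = -238771 + sqrt(45962 - 6212776 - 10306744)/134 = -238771 + sqrt(-16473558)/134 = -238771 + (I*sqrt(16473558))/134 = -238771 + I*sqrt(16473558)/134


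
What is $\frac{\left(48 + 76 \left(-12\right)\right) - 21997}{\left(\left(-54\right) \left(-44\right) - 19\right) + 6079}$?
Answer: $- \frac{22861}{8436} \approx -2.7099$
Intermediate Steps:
$\frac{\left(48 + 76 \left(-12\right)\right) - 21997}{\left(\left(-54\right) \left(-44\right) - 19\right) + 6079} = \frac{\left(48 - 912\right) - 21997}{\left(2376 - 19\right) + 6079} = \frac{-864 - 21997}{2357 + 6079} = - \frac{22861}{8436}$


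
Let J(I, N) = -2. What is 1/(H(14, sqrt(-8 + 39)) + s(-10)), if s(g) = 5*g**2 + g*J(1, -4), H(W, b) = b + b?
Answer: 130/67569 - sqrt(31)/135138 ≈ 0.0018828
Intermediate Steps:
H(W, b) = 2*b
s(g) = -2*g + 5*g**2 (s(g) = 5*g**2 + g*(-2) = 5*g**2 - 2*g = -2*g + 5*g**2)
1/(H(14, sqrt(-8 + 39)) + s(-10)) = 1/(2*sqrt(-8 + 39) - 10*(-2 + 5*(-10))) = 1/(2*sqrt(31) - 10*(-2 - 50)) = 1/(2*sqrt(31) - 10*(-52)) = 1/(2*sqrt(31) + 520) = 1/(520 + 2*sqrt(31))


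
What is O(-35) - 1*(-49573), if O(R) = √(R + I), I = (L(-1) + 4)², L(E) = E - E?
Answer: 49573 + I*√19 ≈ 49573.0 + 4.3589*I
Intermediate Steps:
L(E) = 0
I = 16 (I = (0 + 4)² = 4² = 16)
O(R) = √(16 + R) (O(R) = √(R + 16) = √(16 + R))
O(-35) - 1*(-49573) = √(16 - 35) - 1*(-49573) = √(-19) + 49573 = I*√19 + 49573 = 49573 + I*√19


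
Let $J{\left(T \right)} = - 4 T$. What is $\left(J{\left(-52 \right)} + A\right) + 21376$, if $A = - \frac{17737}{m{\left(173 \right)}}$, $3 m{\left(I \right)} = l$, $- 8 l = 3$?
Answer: $163480$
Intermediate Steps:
$l = - \frac{3}{8}$ ($l = \left(- \frac{1}{8}\right) 3 = - \frac{3}{8} \approx -0.375$)
$m{\left(I \right)} = - \frac{1}{8}$ ($m{\left(I \right)} = \frac{1}{3} \left(- \frac{3}{8}\right) = - \frac{1}{8}$)
$A = 141896$ ($A = - \frac{17737}{- \frac{1}{8}} = \left(-17737\right) \left(-8\right) = 141896$)
$\left(J{\left(-52 \right)} + A\right) + 21376 = \left(\left(-4\right) \left(-52\right) + 141896\right) + 21376 = \left(208 + 141896\right) + 21376 = 142104 + 21376 = 163480$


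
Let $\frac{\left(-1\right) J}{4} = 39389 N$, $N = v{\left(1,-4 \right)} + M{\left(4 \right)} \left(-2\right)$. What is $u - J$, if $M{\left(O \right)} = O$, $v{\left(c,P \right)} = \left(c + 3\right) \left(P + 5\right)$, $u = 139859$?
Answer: $-490365$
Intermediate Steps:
$v{\left(c,P \right)} = \left(3 + c\right) \left(5 + P\right)$
$N = -4$ ($N = \left(15 + 3 \left(-4\right) + 5 \cdot 1 - 4\right) + 4 \left(-2\right) = \left(15 - 12 + 5 - 4\right) - 8 = 4 - 8 = -4$)
$J = 630224$ ($J = - 4 \cdot 39389 \left(-4\right) = \left(-4\right) \left(-157556\right) = 630224$)
$u - J = 139859 - 630224 = -490365$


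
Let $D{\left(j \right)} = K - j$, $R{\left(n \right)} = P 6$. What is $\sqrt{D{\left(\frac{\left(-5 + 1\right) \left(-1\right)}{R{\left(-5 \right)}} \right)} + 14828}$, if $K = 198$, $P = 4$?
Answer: $\frac{\sqrt{540930}}{6} \approx 122.58$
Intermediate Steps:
$R{\left(n \right)} = 24$ ($R{\left(n \right)} = 4 \cdot 6 = 24$)
$D{\left(j \right)} = 198 - j$
$\sqrt{D{\left(\frac{\left(-5 + 1\right) \left(-1\right)}{R{\left(-5 \right)}} \right)} + 14828} = \sqrt{\left(198 - \frac{\left(-5 + 1\right) \left(-1\right)}{24}\right) + 14828} = \sqrt{\left(198 - \left(-4\right) \left(-1\right) \frac{1}{24}\right) + 14828} = \sqrt{\left(198 - 4 \cdot \frac{1}{24}\right) + 14828} = \sqrt{\left(198 - \frac{1}{6}\right) + 14828} = \sqrt{\frac{1187}{6} + 14828} = \sqrt{\frac{90155}{6}} = \frac{\sqrt{540930}}{6}$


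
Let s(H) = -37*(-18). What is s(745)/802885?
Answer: 666/802885 ≈ 0.00082951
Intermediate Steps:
s(H) = 666
s(745)/802885 = 666/802885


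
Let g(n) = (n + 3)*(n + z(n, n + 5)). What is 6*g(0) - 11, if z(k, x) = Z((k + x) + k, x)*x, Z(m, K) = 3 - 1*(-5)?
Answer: 709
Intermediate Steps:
Z(m, K) = 8 (Z(m, K) = 3 + 5 = 8)
z(k, x) = 8*x
g(n) = (3 + n)*(40 + 9*n) (g(n) = (n + 3)*(n + 8*(n + 5)) = (3 + n)*(n + 8*(5 + n)) = (3 + n)*(n + (40 + 8*n)) = (3 + n)*(40 + 9*n))
6*g(0) - 11 = 6*(120 + 9*0² + 67*0) - 11 = 6*(120 + 9*0 + 0) - 11 = 6*(120 + 0 + 0) - 11 = 6*120 - 11 = 720 - 11 = 709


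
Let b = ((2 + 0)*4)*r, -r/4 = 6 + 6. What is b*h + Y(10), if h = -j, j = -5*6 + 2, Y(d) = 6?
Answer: -10746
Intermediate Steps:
r = -48 (r = -4*(6 + 6) = -4*12 = -48)
b = -384 (b = ((2 + 0)*4)*(-48) = (2*4)*(-48) = 8*(-48) = -384)
j = -28 (j = -30 + 2 = -28)
h = 28 (h = -1*(-28) = 28)
b*h + Y(10) = -384*28 + 6 = -10752 + 6 = -10746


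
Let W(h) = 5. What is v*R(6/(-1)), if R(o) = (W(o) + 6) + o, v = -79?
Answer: -395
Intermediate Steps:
R(o) = 11 + o (R(o) = (5 + 6) + o = 11 + o)
v*R(6/(-1)) = -79*(11 + 6/(-1)) = -79*(11 + 6*(-1)) = -79*(11 - 6) = -79*5 = -395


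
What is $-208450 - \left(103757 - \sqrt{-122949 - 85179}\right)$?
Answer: $-312207 + 16 i \sqrt{813} \approx -3.1221 \cdot 10^{5} + 456.21 i$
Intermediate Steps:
$-208450 - \left(103757 - \sqrt{-122949 - 85179}\right) = -208450 - \left(103757 - \sqrt{-208128}\right) = -208450 - \left(103757 - 16 i \sqrt{813}\right) = -312207 + 16 i \sqrt{813}$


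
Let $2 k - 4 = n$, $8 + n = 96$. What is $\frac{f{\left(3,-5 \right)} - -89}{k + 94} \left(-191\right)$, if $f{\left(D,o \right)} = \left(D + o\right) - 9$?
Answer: $- \frac{7449}{70} \approx -106.41$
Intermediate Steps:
$f{\left(D,o \right)} = -9 + D + o$
$n = 88$ ($n = -8 + 96 = 88$)
$k = 46$ ($k = 2 + \frac{1}{2} \cdot 88 = 2 + 44 = 46$)
$\frac{f{\left(3,-5 \right)} - -89}{k + 94} \left(-191\right) = \frac{\left(-9 + 3 - 5\right) - -89}{46 + 94} \left(-191\right) = \frac{-11 + 89}{140} \left(-191\right) = \frac{1}{140} \cdot 78 \left(-191\right) = \frac{39}{70} \left(-191\right) = - \frac{7449}{70}$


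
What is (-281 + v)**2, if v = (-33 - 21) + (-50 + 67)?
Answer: 101124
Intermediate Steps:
v = -37 (v = -54 + 17 = -37)
(-281 + v)**2 = (-281 - 37)**2 = (-318)**2 = 101124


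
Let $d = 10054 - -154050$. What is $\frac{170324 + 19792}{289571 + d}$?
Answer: $\frac{63372}{151225} \approx 0.41906$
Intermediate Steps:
$d = 164104$ ($d = 10054 + 154050 = 164104$)
$\frac{170324 + 19792}{289571 + d} = \frac{170324 + 19792}{289571 + 164104} = \frac{190116}{453675} = 190116 \cdot \frac{1}{453675} = \frac{63372}{151225}$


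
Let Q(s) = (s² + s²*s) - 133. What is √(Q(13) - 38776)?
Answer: I*√36543 ≈ 191.16*I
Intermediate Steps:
Q(s) = -133 + s² + s³ (Q(s) = (s² + s³) - 133 = -133 + s² + s³)
√(Q(13) - 38776) = √((-133 + 13² + 13³) - 38776) = √((-133 + 169 + 2197) - 38776) = √(2233 - 38776) = √(-36543) = I*√36543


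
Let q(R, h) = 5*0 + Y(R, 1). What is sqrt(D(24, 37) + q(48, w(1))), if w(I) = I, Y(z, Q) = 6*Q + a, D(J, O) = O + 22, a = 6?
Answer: sqrt(71) ≈ 8.4261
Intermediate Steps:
D(J, O) = 22 + O
Y(z, Q) = 6 + 6*Q (Y(z, Q) = 6*Q + 6 = 6 + 6*Q)
q(R, h) = 12 (q(R, h) = 5*0 + (6 + 6*1) = 0 + (6 + 6) = 0 + 12 = 12)
sqrt(D(24, 37) + q(48, w(1))) = sqrt((22 + 37) + 12) = sqrt(59 + 12) = sqrt(71)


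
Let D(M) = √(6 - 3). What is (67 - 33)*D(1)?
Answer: 34*√3 ≈ 58.890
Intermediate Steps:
D(M) = √3
(67 - 33)*D(1) = (67 - 33)*√3 = 34*√3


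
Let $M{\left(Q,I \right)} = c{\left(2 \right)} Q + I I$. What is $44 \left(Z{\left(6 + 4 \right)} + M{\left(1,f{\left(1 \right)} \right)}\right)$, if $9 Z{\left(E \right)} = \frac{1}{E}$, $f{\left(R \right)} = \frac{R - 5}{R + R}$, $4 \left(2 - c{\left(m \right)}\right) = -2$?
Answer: $\frac{12892}{45} \approx 286.49$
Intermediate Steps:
$c{\left(m \right)} = \frac{5}{2}$ ($c{\left(m \right)} = 2 - - \frac{1}{2} = 2 + \frac{1}{2} = \frac{5}{2}$)
$f{\left(R \right)} = \frac{-5 + R}{2 R}$
$M{\left(Q,I \right)} = I^{2} + \frac{5 Q}{2}$ ($M{\left(Q,I \right)} = \frac{5 Q}{2} + I I = \frac{5 Q}{2} + I^{2} = I^{2} + \frac{5 Q}{2}$)
$Z{\left(E \right)} = \frac{1}{9 E}$
$44 \left(Z{\left(6 + 4 \right)} + M{\left(1,f{\left(1 \right)} \right)}\right) = 44 \left(\frac{1}{9 \left(6 + 4\right)} + \left(\left(\frac{-5 + 1}{2 \cdot 1}\right)^{2} + \frac{5}{2} \cdot 1\right)\right) = 44 \left(\frac{1}{9 \cdot 10} + \left(\left(\frac{1}{2} \cdot 1 \left(-4\right)\right)^{2} + \frac{5}{2}\right)\right) = 44 \left(\frac{1}{9} \cdot \frac{1}{10} + \left(\left(-2\right)^{2} + \frac{5}{2}\right)\right) = 44 \left(\frac{1}{90} + \left(4 + \frac{5}{2}\right)\right) = 44 \left(\frac{1}{90} + \frac{13}{2}\right) = 44 \cdot \frac{293}{45} = \frac{12892}{45}$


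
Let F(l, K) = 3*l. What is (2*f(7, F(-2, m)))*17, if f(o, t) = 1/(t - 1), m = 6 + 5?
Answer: -34/7 ≈ -4.8571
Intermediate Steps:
m = 11
f(o, t) = 1/(-1 + t)
(2*f(7, F(-2, m)))*17 = (2/(-1 + 3*(-2)))*17 = (2/(-1 - 6))*17 = (2/(-7))*17 = (2*(-⅐))*17 = -2/7*17 = -34/7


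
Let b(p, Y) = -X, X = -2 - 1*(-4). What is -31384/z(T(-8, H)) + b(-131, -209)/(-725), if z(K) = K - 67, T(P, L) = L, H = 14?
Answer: 22753506/38425 ≈ 592.15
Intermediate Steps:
X = 2 (X = -2 + 4 = 2)
z(K) = -67 + K
b(p, Y) = -2 (b(p, Y) = -1*2 = -2)
-31384/z(T(-8, H)) + b(-131, -209)/(-725) = -31384/(-67 + 14) - 2/(-725) = -31384/(-53) - 2*(-1/725) = -31384*(-1/53) + 2/725 = 31384/53 + 2/725 = 22753506/38425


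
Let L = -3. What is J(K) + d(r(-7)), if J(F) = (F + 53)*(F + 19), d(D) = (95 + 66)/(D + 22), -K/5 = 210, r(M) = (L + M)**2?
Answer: 125404815/122 ≈ 1.0279e+6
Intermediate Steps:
r(M) = (-3 + M)**2
K = -1050 (K = -5*210 = -1050)
d(D) = 161/(22 + D)
J(F) = (19 + F)*(53 + F) (J(F) = (53 + F)*(19 + F) = (19 + F)*(53 + F))
J(K) + d(r(-7)) = (1007 + (-1050)**2 + 72*(-1050)) + 161/(22 + (-3 - 7)**2) = (1007 + 1102500 - 75600) + 161/(22 + (-10)**2) = 1027907 + 161/(22 + 100) = 1027907 + 161/122 = 125404815/122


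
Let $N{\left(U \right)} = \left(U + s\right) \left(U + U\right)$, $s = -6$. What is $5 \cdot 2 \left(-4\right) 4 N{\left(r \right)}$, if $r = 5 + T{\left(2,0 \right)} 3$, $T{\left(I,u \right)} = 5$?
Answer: $-89600$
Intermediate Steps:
$r = 20$ ($r = 5 + 5 \cdot 3 = 5 + 15 = 20$)
$N{\left(U \right)} = 2 U \left(-6 + U\right)$ ($N{\left(U \right)} = \left(U - 6\right) \left(U + U\right) = \left(-6 + U\right) 2 U = 2 U \left(-6 + U\right)$)
$5 \cdot 2 \left(-4\right) 4 N{\left(r \right)} = 5 \cdot 2 \left(-4\right) 4 \cdot 2 \cdot 20 \left(-6 + 20\right) = 5 \left(\left(-8\right) 4\right) 2 \cdot 20 \cdot 14 = 5 \left(-32\right) 560 = \left(-160\right) 560 = -89600$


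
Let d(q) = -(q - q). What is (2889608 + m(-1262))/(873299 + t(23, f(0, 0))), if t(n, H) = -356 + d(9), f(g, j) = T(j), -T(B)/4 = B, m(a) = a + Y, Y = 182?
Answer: 2888528/872943 ≈ 3.3090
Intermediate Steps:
m(a) = 182 + a (m(a) = a + 182 = 182 + a)
T(B) = -4*B
d(q) = 0 (d(q) = -1*0 = 0)
f(g, j) = -4*j
t(n, H) = -356 (t(n, H) = -356 + 0 = -356)
(2889608 + m(-1262))/(873299 + t(23, f(0, 0))) = (2889608 + (182 - 1262))/(873299 - 356) = (2889608 - 1080)/872943 = 2888528*(1/872943) = 2888528/872943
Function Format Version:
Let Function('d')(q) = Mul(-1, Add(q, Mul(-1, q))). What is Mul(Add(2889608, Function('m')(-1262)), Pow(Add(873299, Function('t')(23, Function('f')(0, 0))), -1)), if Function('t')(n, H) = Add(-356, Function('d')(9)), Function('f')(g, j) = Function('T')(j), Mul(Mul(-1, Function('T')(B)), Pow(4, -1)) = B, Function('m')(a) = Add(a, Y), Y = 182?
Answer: Rational(2888528, 872943) ≈ 3.3090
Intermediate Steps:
Function('m')(a) = Add(182, a) (Function('m')(a) = Add(a, 182) = Add(182, a))
Function('T')(B) = Mul(-4, B)
Function('d')(q) = 0 (Function('d')(q) = Mul(-1, 0) = 0)
Function('f')(g, j) = Mul(-4, j)
Function('t')(n, H) = -356 (Function('t')(n, H) = Add(-356, 0) = -356)
Mul(Add(2889608, Function('m')(-1262)), Pow(Add(873299, Function('t')(23, Function('f')(0, 0))), -1)) = Mul(Add(2889608, Add(182, -1262)), Pow(Add(873299, -356), -1)) = Mul(Add(2889608, -1080), Pow(872943, -1)) = Mul(2888528, Rational(1, 872943)) = Rational(2888528, 872943)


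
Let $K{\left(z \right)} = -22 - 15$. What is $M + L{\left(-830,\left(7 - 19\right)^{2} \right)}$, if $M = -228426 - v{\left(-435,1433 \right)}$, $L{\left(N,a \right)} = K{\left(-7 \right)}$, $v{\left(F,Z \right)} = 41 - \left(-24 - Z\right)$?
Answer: $-229961$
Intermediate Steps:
$K{\left(z \right)} = -37$
$v{\left(F,Z \right)} = 65 + Z$ ($v{\left(F,Z \right)} = 41 + \left(24 + Z\right) = 65 + Z$)
$L{\left(N,a \right)} = -37$
$M = -229924$ ($M = -228426 - \left(65 + 1433\right) = -228426 - 1498 = -229924$)
$M + L{\left(-830,\left(7 - 19\right)^{2} \right)} = -229924 - 37 = -229961$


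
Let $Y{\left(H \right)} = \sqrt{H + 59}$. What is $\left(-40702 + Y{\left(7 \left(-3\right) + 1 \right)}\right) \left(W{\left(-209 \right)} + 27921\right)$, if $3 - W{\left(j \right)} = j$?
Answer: $-1145069366 + 28133 \sqrt{39} \approx -1.1449 \cdot 10^{9}$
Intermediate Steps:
$W{\left(j \right)} = 3 - j$
$Y{\left(H \right)} = \sqrt{59 + H}$
$\left(-40702 + Y{\left(7 \left(-3\right) + 1 \right)}\right) \left(W{\left(-209 \right)} + 27921\right) = \left(-40702 + \sqrt{59 + \left(7 \left(-3\right) + 1\right)}\right) \left(\left(3 - -209\right) + 27921\right) = \left(-40702 + \sqrt{59 + \left(-21 + 1\right)}\right) \left(\left(3 + 209\right) + 27921\right) = \left(-40702 + \sqrt{59 - 20}\right) \left(212 + 27921\right) = \left(-40702 + \sqrt{39}\right) 28133 = -1145069366 + 28133 \sqrt{39}$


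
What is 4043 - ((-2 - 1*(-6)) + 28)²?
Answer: 3019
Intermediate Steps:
4043 - ((-2 - 1*(-6)) + 28)² = 4043 - ((-2 + 6) + 28)² = 4043 - (4 + 28)² = 4043 - 1*32² = 4043 - 1*1024 = 4043 - 1024 = 3019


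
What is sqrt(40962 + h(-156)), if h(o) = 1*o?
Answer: 3*sqrt(4534) ≈ 202.00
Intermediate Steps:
h(o) = o
sqrt(40962 + h(-156)) = sqrt(40962 - 156) = sqrt(40806) = 3*sqrt(4534)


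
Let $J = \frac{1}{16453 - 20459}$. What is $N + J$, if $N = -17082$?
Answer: $- \frac{68430493}{4006} \approx -17082.0$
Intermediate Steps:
$J = - \frac{1}{4006}$ ($J = \frac{1}{-4006} = - \frac{1}{4006} \approx -0.00024963$)
$N + J = -17082 - \frac{1}{4006} = - \frac{68430493}{4006}$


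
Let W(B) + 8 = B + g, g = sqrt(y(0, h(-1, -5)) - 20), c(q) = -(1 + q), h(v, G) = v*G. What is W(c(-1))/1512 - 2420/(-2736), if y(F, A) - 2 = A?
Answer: 12629/14364 + I*sqrt(13)/1512 ≈ 0.87921 + 0.0023846*I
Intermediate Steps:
h(v, G) = G*v
y(F, A) = 2 + A
c(q) = -1 - q
g = I*sqrt(13) (g = sqrt((2 - 5*(-1)) - 20) = sqrt((2 + 5) - 20) = sqrt(7 - 20) = sqrt(-13) = I*sqrt(13) ≈ 3.6056*I)
W(B) = -8 + B + I*sqrt(13) (W(B) = -8 + (B + I*sqrt(13)) = -8 + B + I*sqrt(13))
W(c(-1))/1512 - 2420/(-2736) = (-8 + (-1 - 1*(-1)) + I*sqrt(13))/1512 - 2420/(-2736) = (-8 + (-1 + 1) + I*sqrt(13))*(1/1512) - 2420*(-1/2736) = (-8 + 0 + I*sqrt(13))*(1/1512) + 605/684 = (-8 + I*sqrt(13))*(1/1512) + 605/684 = (-1/189 + I*sqrt(13)/1512) + 605/684 = 12629/14364 + I*sqrt(13)/1512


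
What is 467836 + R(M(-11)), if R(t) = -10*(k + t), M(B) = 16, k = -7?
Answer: 467746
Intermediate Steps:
R(t) = 70 - 10*t (R(t) = -10*(-7 + t) = 70 - 10*t)
467836 + R(M(-11)) = 467836 + (70 - 10*16) = 467836 + (70 - 160) = 467836 - 90 = 467746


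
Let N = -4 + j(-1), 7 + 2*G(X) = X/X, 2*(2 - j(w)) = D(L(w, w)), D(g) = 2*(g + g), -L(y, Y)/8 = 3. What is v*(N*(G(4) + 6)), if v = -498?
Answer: -68724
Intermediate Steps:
L(y, Y) = -24 (L(y, Y) = -8*3 = -24)
D(g) = 4*g (D(g) = 2*(2*g) = 4*g)
j(w) = 50 (j(w) = 2 - 2*(-24) = 2 - ½*(-96) = 2 + 48 = 50)
G(X) = -3 (G(X) = -7/2 + (X/X)/2 = -7/2 + (½)*1 = -7/2 + ½ = -3)
N = 46 (N = -4 + 50 = 46)
v*(N*(G(4) + 6)) = -22908*(-3 + 6) = -22908*3 = -498*138 = -68724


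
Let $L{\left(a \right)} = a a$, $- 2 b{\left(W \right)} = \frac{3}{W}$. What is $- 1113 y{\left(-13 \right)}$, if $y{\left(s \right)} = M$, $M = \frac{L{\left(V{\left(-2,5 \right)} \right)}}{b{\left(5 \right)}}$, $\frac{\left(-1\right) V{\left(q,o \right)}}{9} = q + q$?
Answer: $4808160$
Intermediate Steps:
$b{\left(W \right)} = - \frac{3}{2 W}$ ($b{\left(W \right)} = - \frac{3 \frac{1}{W}}{2} = - \frac{3}{2 W}$)
$V{\left(q,o \right)} = - 18 q$ ($V{\left(q,o \right)} = - 9 \left(q + q\right) = - 9 \cdot 2 q = - 18 q$)
$L{\left(a \right)} = a^{2}$
$M = -4320$ ($M = \frac{\left(\left(-18\right) \left(-2\right)\right)^{2}}{\left(- \frac{3}{2}\right) \frac{1}{5}} = \frac{36^{2}}{\left(- \frac{3}{2}\right) \frac{1}{5}} = \frac{1296}{- \frac{3}{10}} = 1296 \left(- \frac{10}{3}\right) = -4320$)
$y{\left(s \right)} = -4320$
$- 1113 y{\left(-13 \right)} = \left(-1113\right) \left(-4320\right) = 4808160$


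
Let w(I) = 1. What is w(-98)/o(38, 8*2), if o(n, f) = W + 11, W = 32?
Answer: 1/43 ≈ 0.023256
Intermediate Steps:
o(n, f) = 43 (o(n, f) = 32 + 11 = 43)
w(-98)/o(38, 8*2) = 1/43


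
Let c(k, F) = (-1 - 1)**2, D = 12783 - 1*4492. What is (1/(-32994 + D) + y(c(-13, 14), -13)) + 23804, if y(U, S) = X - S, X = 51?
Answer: 589611203/24703 ≈ 23868.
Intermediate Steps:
D = 8291 (D = 12783 - 4492 = 8291)
c(k, F) = 4 (c(k, F) = (-2)**2 = 4)
y(U, S) = 51 - S
(1/(-32994 + D) + y(c(-13, 14), -13)) + 23804 = (1/(-32994 + 8291) + (51 - 1*(-13))) + 23804 = (1/(-24703) + (51 + 13)) + 23804 = (-1/24703 + 64) + 23804 = 1580991/24703 + 23804 = 589611203/24703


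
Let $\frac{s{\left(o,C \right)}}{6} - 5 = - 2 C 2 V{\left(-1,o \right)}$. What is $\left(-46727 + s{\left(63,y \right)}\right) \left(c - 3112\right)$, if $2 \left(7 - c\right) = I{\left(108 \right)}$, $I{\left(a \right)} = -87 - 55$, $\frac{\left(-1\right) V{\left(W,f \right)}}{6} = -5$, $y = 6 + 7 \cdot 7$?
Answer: $261825098$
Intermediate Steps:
$y = 55$ ($y = 6 + 49 = 55$)
$V{\left(W,f \right)} = 30$ ($V{\left(W,f \right)} = \left(-6\right) \left(-5\right) = 30$)
$s{\left(o,C \right)} = 30 - 720 C$ ($s{\left(o,C \right)} = 30 + 6 - 2 C 2 \cdot 30 = 30 + 6 - 4 C 30 = 30 + 6 \left(- 120 C\right) = 30 - 720 C$)
$I{\left(a \right)} = -142$ ($I{\left(a \right)} = -87 - 55 = -142$)
$c = 78$ ($c = 7 - -71 = 7 + 71 = 78$)
$\left(-46727 + s{\left(63,y \right)}\right) \left(c - 3112\right) = \left(-46727 + \left(30 - 39600\right)\right) \left(78 - 3112\right) = \left(-46727 + \left(30 - 39600\right)\right) \left(-3034\right) = \left(-46727 - 39570\right) \left(-3034\right) = \left(-86297\right) \left(-3034\right) = 261825098$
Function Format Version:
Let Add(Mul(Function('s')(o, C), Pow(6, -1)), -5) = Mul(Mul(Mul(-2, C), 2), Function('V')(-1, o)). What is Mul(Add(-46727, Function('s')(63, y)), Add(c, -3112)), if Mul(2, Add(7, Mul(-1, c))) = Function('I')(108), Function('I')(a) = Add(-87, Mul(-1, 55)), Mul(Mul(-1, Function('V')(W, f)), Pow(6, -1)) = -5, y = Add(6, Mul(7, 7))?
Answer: 261825098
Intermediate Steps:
y = 55 (y = Add(6, 49) = 55)
Function('V')(W, f) = 30 (Function('V')(W, f) = Mul(-6, -5) = 30)
Function('s')(o, C) = Add(30, Mul(-720, C)) (Function('s')(o, C) = Add(30, Mul(6, Mul(Mul(Mul(-2, C), 2), 30))) = Add(30, Mul(6, Mul(Mul(-4, C), 30))) = Add(30, Mul(6, Mul(-120, C))) = Add(30, Mul(-720, C)))
Function('I')(a) = -142 (Function('I')(a) = Add(-87, -55) = -142)
c = 78 (c = Add(7, Mul(Rational(-1, 2), -142)) = Add(7, 71) = 78)
Mul(Add(-46727, Function('s')(63, y)), Add(c, -3112)) = Mul(Add(-46727, Add(30, Mul(-720, 55))), Add(78, -3112)) = Mul(Add(-46727, Add(30, -39600)), -3034) = Mul(Add(-46727, -39570), -3034) = Mul(-86297, -3034) = 261825098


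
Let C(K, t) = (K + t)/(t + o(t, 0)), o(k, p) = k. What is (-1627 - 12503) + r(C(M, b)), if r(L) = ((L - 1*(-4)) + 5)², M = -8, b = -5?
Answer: -1402391/100 ≈ -14024.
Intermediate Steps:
C(K, t) = (K + t)/(2*t) (C(K, t) = (K + t)/(t + t) = (K + t)/((2*t)) = (K + t)*(1/(2*t)) = (K + t)/(2*t))
r(L) = (9 + L)² (r(L) = ((L + 4) + 5)² = ((4 + L) + 5)² = (9 + L)²)
(-1627 - 12503) + r(C(M, b)) = (-1627 - 12503) + (9 + (½)*(-8 - 5)/(-5))² = -14130 + (9 + (½)*(-⅕)*(-13))² = -14130 + (9 + 13/10)² = -14130 + (103/10)² = -14130 + 10609/100 = -1402391/100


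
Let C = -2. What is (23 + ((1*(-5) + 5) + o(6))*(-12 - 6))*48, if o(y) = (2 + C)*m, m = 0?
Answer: 1104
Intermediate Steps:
o(y) = 0 (o(y) = (2 - 2)*0 = 0*0 = 0)
(23 + ((1*(-5) + 5) + o(6))*(-12 - 6))*48 = (23 + ((1*(-5) + 5) + 0)*(-12 - 6))*48 = (23 + ((-5 + 5) + 0)*(-18))*48 = (23 + (0 + 0)*(-18))*48 = (23 + 0*(-18))*48 = (23 + 0)*48 = 23*48 = 1104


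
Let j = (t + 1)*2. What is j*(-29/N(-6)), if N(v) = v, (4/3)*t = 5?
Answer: 551/12 ≈ 45.917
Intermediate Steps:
t = 15/4 (t = (3/4)*5 = 15/4 ≈ 3.7500)
j = 19/2 (j = (15/4 + 1)*2 = (19/4)*2 = 19/2 ≈ 9.5000)
j*(-29/N(-6)) = 19*(-29/(-6))/2 = 19*(-29*(-1/6))/2 = (19/2)*(29/6) = 551/12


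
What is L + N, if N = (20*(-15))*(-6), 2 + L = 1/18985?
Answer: 34135031/18985 ≈ 1798.0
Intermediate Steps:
L = -37969/18985 (L = -2 + 1/18985 = -37969/18985 ≈ -1.9999)
N = 1800 (N = -300*(-6) = 1800)
L + N = -37969/18985 + 1800 = 34135031/18985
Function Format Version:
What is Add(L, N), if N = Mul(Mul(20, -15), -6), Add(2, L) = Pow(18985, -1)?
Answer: Rational(34135031, 18985) ≈ 1798.0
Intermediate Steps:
L = Rational(-37969, 18985) (L = Add(-2, Pow(18985, -1)) = Add(-2, Rational(1, 18985)) = Rational(-37969, 18985) ≈ -1.9999)
N = 1800 (N = Mul(-300, -6) = 1800)
Add(L, N) = Add(Rational(-37969, 18985), 1800) = Rational(34135031, 18985)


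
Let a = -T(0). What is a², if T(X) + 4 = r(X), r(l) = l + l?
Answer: 16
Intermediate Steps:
r(l) = 2*l
T(X) = -4 + 2*X
a = 4 (a = -(-4 + 2*0) = -(-4 + 0) = -1*(-4) = 4)
a² = 4² = 16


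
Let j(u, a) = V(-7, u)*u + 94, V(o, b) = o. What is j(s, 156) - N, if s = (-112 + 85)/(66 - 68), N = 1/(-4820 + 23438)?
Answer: -4655/9309 ≈ -0.50005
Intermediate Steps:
N = 1/18618 ≈ 5.3711e-5
s = 27/2 (s = -27/(-2) = -27*(-1/2) = 27/2 ≈ 13.500)
j(u, a) = 94 - 7*u (j(u, a) = -7*u + 94 = 94 - 7*u)
j(s, 156) - N = (94 - 7*27/2) - 1*1/18618 = (94 - 189/2) - 1/18618 = -1/2 - 1/18618 = -4655/9309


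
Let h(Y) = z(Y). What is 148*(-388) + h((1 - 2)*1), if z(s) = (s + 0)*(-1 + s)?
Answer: -57422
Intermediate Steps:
z(s) = s*(-1 + s)
h(Y) = Y*(-1 + Y)
148*(-388) + h((1 - 2)*1) = 148*(-388) + ((1 - 2)*1)*(-1 + (1 - 2)*1) = -57424 + (-1*1)*(-1 - 1*1) = -57424 - (-1 - 1) = -57424 - 1*(-2) = -57424 + 2 = -57422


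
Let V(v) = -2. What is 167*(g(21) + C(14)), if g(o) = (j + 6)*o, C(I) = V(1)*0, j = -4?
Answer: 7014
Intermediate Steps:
C(I) = 0 (C(I) = -2*0 = 0)
g(o) = 2*o (g(o) = (-4 + 6)*o = 2*o)
167*(g(21) + C(14)) = 167*(2*21 + 0) = 167*(42 + 0) = 167*42 = 7014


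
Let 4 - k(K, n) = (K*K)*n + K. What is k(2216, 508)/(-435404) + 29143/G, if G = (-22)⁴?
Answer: 146097832044133/25498999856 ≈ 5729.6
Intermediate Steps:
G = 234256
k(K, n) = 4 - K - n*K² (k(K, n) = 4 - ((K*K)*n + K) = 4 - (K²*n + K) = 4 - (n*K² + K) = 4 - (K + n*K²) = 4 + (-K - n*K²) = 4 - K - n*K²)
k(2216, 508)/(-435404) + 29143/G = (4 - 1*2216 - 1*508*2216²)/(-435404) + 29143/234256 = (4 - 2216 - 1*508*4910656)*(-1/435404) + 29143*(1/234256) = (4 - 2216 - 2494613248)*(-1/435404) + 29143/234256 = -2494615460*(-1/435404) + 29143/234256 = 623653865/108851 + 29143/234256 = 146097832044133/25498999856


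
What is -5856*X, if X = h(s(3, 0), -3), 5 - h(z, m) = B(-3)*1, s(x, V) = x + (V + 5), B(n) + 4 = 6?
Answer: -17568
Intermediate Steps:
B(n) = 2 (B(n) = -4 + 6 = 2)
s(x, V) = 5 + V + x (s(x, V) = x + (5 + V) = 5 + V + x)
h(z, m) = 3 (h(z, m) = 5 - 2 = 3)
X = 3
-5856*X = -5856*3 = -17568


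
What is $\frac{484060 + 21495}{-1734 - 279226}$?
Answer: $- \frac{101111}{56192} \approx -1.7994$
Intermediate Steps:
$\frac{484060 + 21495}{-1734 - 279226} = \frac{505555}{-280960} = 505555 \left(- \frac{1}{280960}\right) = - \frac{101111}{56192}$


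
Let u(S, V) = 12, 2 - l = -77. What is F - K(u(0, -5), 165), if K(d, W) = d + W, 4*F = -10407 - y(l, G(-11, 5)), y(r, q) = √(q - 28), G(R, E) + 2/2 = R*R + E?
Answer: -11115/4 - √97/4 ≈ -2781.2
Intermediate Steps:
l = 79 (l = 2 - 1*(-77) = 2 + 77 = 79)
G(R, E) = -1 + E + R² (G(R, E) = -1 + (R*R + E) = -1 + (R² + E) = -1 + (E + R²) = -1 + E + R²)
y(r, q) = √(-28 + q)
F = -10407/4 - √97/4 (F = (-10407 - √(-28 + (-1 + 5 + (-11)²)))/4 = (-10407 - √(-28 + (-1 + 5 + 121)))/4 = (-10407 - √(-28 + 125))/4 = (-10407 - √97)/4 = -10407/4 - √97/4 ≈ -2604.2)
K(d, W) = W + d
F - K(u(0, -5), 165) = (-10407/4 - √97/4) - (165 + 12) = (-10407/4 - √97/4) - 1*177 = (-10407/4 - √97/4) - 177 = -11115/4 - √97/4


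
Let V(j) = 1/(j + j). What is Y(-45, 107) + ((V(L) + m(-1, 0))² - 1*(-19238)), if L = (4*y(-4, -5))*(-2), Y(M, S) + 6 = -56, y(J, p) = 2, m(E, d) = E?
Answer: 19637313/1024 ≈ 19177.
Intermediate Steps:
Y(M, S) = -62 (Y(M, S) = -6 - 56 = -62)
L = -16 (L = (4*2)*(-2) = 8*(-2) = -16)
V(j) = 1/(2*j)
Y(-45, 107) + ((V(L) + m(-1, 0))² - 1*(-19238)) = -62 + (((½)/(-16) - 1)² - 1*(-19238)) = -62 + (((½)*(-1/16) - 1)² + 19238) = -62 + ((-1/32 - 1)² + 19238) = -62 + ((-33/32)² + 19238) = -62 + (1089/1024 + 19238) = -62 + 19700801/1024 = 19637313/1024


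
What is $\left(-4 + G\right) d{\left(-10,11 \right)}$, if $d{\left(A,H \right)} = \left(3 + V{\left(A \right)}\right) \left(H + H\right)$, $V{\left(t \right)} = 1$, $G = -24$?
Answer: $-2464$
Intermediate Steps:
$d{\left(A,H \right)} = 8 H$ ($d{\left(A,H \right)} = \left(3 + 1\right) \left(H + H\right) = 4 \cdot 2 H = 8 H$)
$\left(-4 + G\right) d{\left(-10,11 \right)} = \left(-4 - 24\right) 8 \cdot 11 = \left(-28\right) 88 = -2464$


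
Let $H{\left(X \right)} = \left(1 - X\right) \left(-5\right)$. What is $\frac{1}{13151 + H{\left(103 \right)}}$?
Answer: $\frac{1}{13661} \approx 7.3201 \cdot 10^{-5}$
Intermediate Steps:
$H{\left(X \right)} = -5 + 5 X$
$\frac{1}{13151 + H{\left(103 \right)}} = \frac{1}{13151 + \left(-5 + 5 \cdot 103\right)} = \frac{1}{13151 + \left(-5 + 515\right)} = \frac{1}{13151 + 510} = \frac{1}{13661}$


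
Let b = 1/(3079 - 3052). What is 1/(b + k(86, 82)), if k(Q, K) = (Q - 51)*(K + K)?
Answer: 27/154981 ≈ 0.00017421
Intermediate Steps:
k(Q, K) = 2*K*(-51 + Q) (k(Q, K) = (-51 + Q)*(2*K) = 2*K*(-51 + Q))
b = 1/27 ≈ 0.037037
1/(b + k(86, 82)) = 1/(1/27 + 2*82*(-51 + 86)) = 1/(1/27 + 2*82*35) = 1/(1/27 + 5740) = 1/(154981/27) = 27/154981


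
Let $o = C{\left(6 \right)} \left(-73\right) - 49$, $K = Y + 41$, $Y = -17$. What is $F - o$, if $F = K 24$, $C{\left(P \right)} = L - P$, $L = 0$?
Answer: $187$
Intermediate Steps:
$K = 24$ ($K = -17 + 41 = 24$)
$C{\left(P \right)} = - P$ ($C{\left(P \right)} = 0 - P = - P$)
$o = 389$ ($o = \left(-1\right) 6 \left(-73\right) - 49 = \left(-6\right) \left(-73\right) - 49 = 438 - 49 = 389$)
$F = 576$ ($F = 24 \cdot 24 = 576$)
$F - o = 576 - 389 = 187$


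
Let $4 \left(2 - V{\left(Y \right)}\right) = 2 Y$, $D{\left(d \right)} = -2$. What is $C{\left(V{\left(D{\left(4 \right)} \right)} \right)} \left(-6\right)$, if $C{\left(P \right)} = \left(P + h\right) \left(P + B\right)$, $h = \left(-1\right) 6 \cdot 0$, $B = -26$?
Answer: $414$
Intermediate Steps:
$h = 0$ ($h = \left(-6\right) 0 = 0$)
$V{\left(Y \right)} = 2 - \frac{Y}{2}$ ($V{\left(Y \right)} = 2 - \frac{2 Y}{4} = 2 - \frac{Y}{2}$)
$C{\left(P \right)} = P \left(-26 + P\right)$ ($C{\left(P \right)} = \left(P + 0\right) \left(P - 26\right) = P \left(-26 + P\right)$)
$C{\left(V{\left(D{\left(4 \right)} \right)} \right)} \left(-6\right) = \left(2 - -1\right) \left(-26 + \left(2 - -1\right)\right) \left(-6\right) = \left(2 + 1\right) \left(-26 + \left(2 + 1\right)\right) \left(-6\right) = 3 \left(-26 + 3\right) \left(-6\right) = 3 \left(-23\right) \left(-6\right) = \left(-69\right) \left(-6\right) = 414$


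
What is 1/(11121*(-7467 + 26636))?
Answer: 1/213178449 ≈ 4.6909e-9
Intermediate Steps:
1/(11121*(-7467 + 26636)) = (1/11121)/19169 = (1/11121)*(1/19169) = 1/213178449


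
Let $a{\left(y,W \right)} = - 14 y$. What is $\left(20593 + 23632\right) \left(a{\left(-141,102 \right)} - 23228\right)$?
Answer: $-939958150$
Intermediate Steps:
$\left(20593 + 23632\right) \left(a{\left(-141,102 \right)} - 23228\right) = \left(20593 + 23632\right) \left(\left(-14\right) \left(-141\right) - 23228\right) = 44225 \left(1974 - 23228\right) = 44225 \left(-21254\right) = -939958150$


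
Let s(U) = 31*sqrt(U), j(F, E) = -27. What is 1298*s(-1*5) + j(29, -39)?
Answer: -27 + 40238*I*sqrt(5) ≈ -27.0 + 89975.0*I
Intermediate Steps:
1298*s(-1*5) + j(29, -39) = 1298*(31*sqrt(-1*5)) - 27 = 1298*(31*sqrt(-5)) - 27 = 1298*(31*(I*sqrt(5))) - 27 = 1298*(31*I*sqrt(5)) - 27 = 40238*I*sqrt(5) - 27 = -27 + 40238*I*sqrt(5)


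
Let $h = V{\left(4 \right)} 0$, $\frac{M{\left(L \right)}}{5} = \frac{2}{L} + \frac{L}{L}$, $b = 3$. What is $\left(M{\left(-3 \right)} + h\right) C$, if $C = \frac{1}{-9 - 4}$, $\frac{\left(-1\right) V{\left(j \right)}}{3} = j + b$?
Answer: $- \frac{5}{39} \approx -0.12821$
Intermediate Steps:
$V{\left(j \right)} = -9 - 3 j$ ($V{\left(j \right)} = - 3 \left(j + 3\right) = - 3 \left(3 + j\right) = -9 - 3 j$)
$M{\left(L \right)} = 5 + \frac{10}{L}$ ($M{\left(L \right)} = 5 \left(\frac{2}{L} + \frac{L}{L}\right) = 5 \left(\frac{2}{L} + 1\right) = 5 \left(1 + \frac{2}{L}\right) = 5 + \frac{10}{L}$)
$h = 0$ ($h = \left(-9 - 12\right) 0 = \left(-21\right) 0 = 0$)
$C = - \frac{1}{13}$ ($C = \frac{1}{-13} = - \frac{1}{13} \approx -0.076923$)
$\left(M{\left(-3 \right)} + h\right) C = \left(\left(5 + \frac{10}{-3}\right) + 0\right) \left(- \frac{1}{13}\right) = \left(\left(5 + 10 \left(- \frac{1}{3}\right)\right) + 0\right) \left(- \frac{1}{13}\right) = \left(\left(5 - \frac{10}{3}\right) + 0\right) \left(- \frac{1}{13}\right) = \left(\frac{5}{3} + 0\right) \left(- \frac{1}{13}\right) = \frac{5}{3} \left(- \frac{1}{13}\right) = - \frac{5}{39}$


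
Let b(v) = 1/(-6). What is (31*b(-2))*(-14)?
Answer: 217/3 ≈ 72.333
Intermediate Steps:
b(v) = -⅙
(31*b(-2))*(-14) = (31*(-⅙))*(-14) = -31/6*(-14) = 217/3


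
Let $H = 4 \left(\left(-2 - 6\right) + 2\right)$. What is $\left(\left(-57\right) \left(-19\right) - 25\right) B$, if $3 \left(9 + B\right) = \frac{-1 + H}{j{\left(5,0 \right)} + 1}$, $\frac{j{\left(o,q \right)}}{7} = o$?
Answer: $- \frac{527413}{54} \approx -9766.9$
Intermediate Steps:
$j{\left(o,q \right)} = 7 o$
$H = -24$ ($H = 4 \left(\left(-2 - 6\right) + 2\right) = 4 \left(-8 + 2\right) = 4 \left(-6\right) = -24$)
$B = - \frac{997}{108}$ ($B = -9 + \frac{\left(-1 - 24\right) \frac{1}{7 \cdot 5 + 1}}{3} = -9 + \frac{\left(-25\right) \frac{1}{35 + 1}}{3} = -9 + \frac{\left(-25\right) \frac{1}{36}}{3} = -9 + \frac{1}{3} \left(- \frac{25}{36}\right) = -9 - \frac{25}{108} = - \frac{997}{108} \approx -9.2315$)
$\left(\left(-57\right) \left(-19\right) - 25\right) B = \left(\left(-57\right) \left(-19\right) - 25\right) \left(- \frac{997}{108}\right) = \left(1083 - 25\right) \left(- \frac{997}{108}\right) = 1058 \left(- \frac{997}{108}\right) = - \frac{527413}{54}$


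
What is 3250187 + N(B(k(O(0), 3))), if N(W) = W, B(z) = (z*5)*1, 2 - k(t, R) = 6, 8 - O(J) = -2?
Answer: 3250167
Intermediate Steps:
O(J) = 10 (O(J) = 8 - 1*(-2) = 8 + 2 = 10)
k(t, R) = -4 (k(t, R) = 2 - 1*6 = 2 - 6 = -4)
B(z) = 5*z (B(z) = (5*z)*1 = 5*z)
3250187 + N(B(k(O(0), 3))) = 3250187 + 5*(-4) = 3250187 - 20 = 3250167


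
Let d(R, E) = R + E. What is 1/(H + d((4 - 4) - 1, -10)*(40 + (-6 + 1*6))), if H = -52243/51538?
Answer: -51538/22728963 ≈ -0.0022675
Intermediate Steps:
d(R, E) = E + R
H = -52243/51538 (H = -52243*1/51538 = -52243/51538 ≈ -1.0137)
1/(H + d((4 - 4) - 1, -10)*(40 + (-6 + 1*6))) = 1/(-52243/51538 + (-10 + ((4 - 4) - 1))*(40 + (-6 + 1*6))) = 1/(-52243/51538 + (-10 + (0 - 1))*(40 + (-6 + 6))) = 1/(-52243/51538 + (-10 - 1)*(40 + 0)) = 1/(-52243/51538 - 11*40) = 1/(-52243/51538 - 440) = 1/(-22728963/51538) = -51538/22728963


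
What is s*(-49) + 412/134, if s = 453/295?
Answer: -1426429/19765 ≈ -72.169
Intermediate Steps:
s = 453/295 (s = 453*(1/295) = 453/295 ≈ 1.5356)
s*(-49) + 412/134 = (453/295)*(-49) + 412/134 = -22197/295 + 412*(1/134) = -22197/295 + 206/67 = -1426429/19765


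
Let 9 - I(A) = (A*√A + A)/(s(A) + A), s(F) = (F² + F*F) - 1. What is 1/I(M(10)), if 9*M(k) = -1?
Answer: 3828/34061 + 44*I/102183 ≈ 0.11239 + 0.0004306*I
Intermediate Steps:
M(k) = -⅑ (M(k) = (⅑)*(-1) = -⅑)
s(F) = -1 + 2*F² (s(F) = (F² + F²) - 1 = 2*F² - 1 = -1 + 2*F²)
I(A) = 9 - (A + A^(3/2))/(-1 + A + 2*A²) (I(A) = 9 - (A*√A + A)/((-1 + 2*A²) + A) = 9 - (A^(3/2) + A)/(-1 + A + 2*A²) = 9 - (A + A^(3/2))/(-1 + A + 2*A²))
1/I(M(10)) = 1/((-9 - (-⅑)^(3/2) + 8*(-⅑) + 18*(-⅑)²)/(-1 - ⅑ + 2*(-⅑)²)) = 1/((-9 - (-1)*I/27 - 8/9 + 18*(1/81))/(-1 - ⅑ + 2*(1/81))) = 1/((-9 + I/27 - 8/9 + 2/9)/(-1 - ⅑ + 2/81)) = 1/((-29/3 + I/27)/(-88/81)) = 1/(-81*(-29/3 + I/27)/88) = 1/(783/88 - 3*I/88) = 3872*(783/88 + 3*I/88)/306549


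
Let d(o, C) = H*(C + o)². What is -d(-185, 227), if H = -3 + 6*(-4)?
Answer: 47628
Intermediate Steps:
H = -27 (H = -3 - 24 = -27)
d(o, C) = -27*(C + o)²
-d(-185, 227) = -(-27)*(227 - 185)² = -(-27)*42² = -(-27)*1764 = -1*(-47628) = 47628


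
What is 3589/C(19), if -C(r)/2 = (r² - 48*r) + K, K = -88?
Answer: 3589/1278 ≈ 2.8083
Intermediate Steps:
C(r) = 176 - 2*r² + 96*r (C(r) = -2*((r² - 48*r) - 88) = -2*(-88 + r² - 48*r) = 176 - 2*r² + 96*r)
3589/C(19) = 3589/(176 - 2*19² + 96*19) = 3589/(176 - 2*361 + 1824) = 3589/(176 - 722 + 1824) = 3589/1278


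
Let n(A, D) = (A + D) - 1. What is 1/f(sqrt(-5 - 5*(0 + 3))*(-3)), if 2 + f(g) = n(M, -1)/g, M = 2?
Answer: -1/2 ≈ -0.50000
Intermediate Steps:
n(A, D) = -1 + A + D
f(g) = -2 (f(g) = -2 + (-1 + 2 - 1)/g = -2 + 0/g = -2 + 0 = -2)
1/f(sqrt(-5 - 5*(0 + 3))*(-3)) = 1/(-2) = -1/2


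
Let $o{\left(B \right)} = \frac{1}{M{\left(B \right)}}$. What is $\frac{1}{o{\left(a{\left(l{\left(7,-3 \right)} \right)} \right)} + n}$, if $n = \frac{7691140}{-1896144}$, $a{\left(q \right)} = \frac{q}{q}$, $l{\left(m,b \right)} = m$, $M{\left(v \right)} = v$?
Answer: $- \frac{474036}{1448749} \approx -0.3272$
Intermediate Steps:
$a{\left(q \right)} = 1$
$o{\left(B \right)} = \frac{1}{B}$
$n = - \frac{1922785}{474036}$ ($n = 7691140 \left(- \frac{1}{1896144}\right) = - \frac{1922785}{474036} \approx -4.0562$)
$\frac{1}{o{\left(a{\left(l{\left(7,-3 \right)} \right)} \right)} + n} = \frac{1}{1^{-1} - \frac{1922785}{474036}} = \frac{1}{1 - \frac{1922785}{474036}} = \frac{1}{- \frac{1448749}{474036}} = - \frac{474036}{1448749}$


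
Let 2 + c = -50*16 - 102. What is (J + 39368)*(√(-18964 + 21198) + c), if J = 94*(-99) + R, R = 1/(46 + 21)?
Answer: -1820796120/67 + 2014155*√2234/67 ≈ -2.5755e+7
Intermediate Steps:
R = 1/67 ≈ 0.014925
c = -904 (c = -2 + (-50*16 - 102) = -2 + (-800 - 102) = -2 - 902 = -904)
J = -623501/67 (J = 94*(-99) + 1/67 = -9306 + 1/67 = -623501/67 ≈ -9306.0)
(J + 39368)*(√(-18964 + 21198) + c) = (-623501/67 + 39368)*(√(-18964 + 21198) - 904) = 2014155*(√2234 - 904)/67 = 2014155*(-904 + √2234)/67 = -1820796120/67 + 2014155*√2234/67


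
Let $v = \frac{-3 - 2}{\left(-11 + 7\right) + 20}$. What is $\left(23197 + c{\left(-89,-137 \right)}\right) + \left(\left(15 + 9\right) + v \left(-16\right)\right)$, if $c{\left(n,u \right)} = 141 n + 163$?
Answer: $10840$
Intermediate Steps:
$v = - \frac{5}{16}$ ($v = - \frac{5}{-4 + 20} = - \frac{5}{16} \approx -0.3125$)
$c{\left(n,u \right)} = 163 + 141 n$
$\left(23197 + c{\left(-89,-137 \right)}\right) + \left(\left(15 + 9\right) + v \left(-16\right)\right) = \left(23197 + \left(163 + 141 \left(-89\right)\right)\right) + \left(\left(15 + 9\right) - -5\right) = \left(23197 + \left(163 - 12549\right)\right) + \left(24 + 5\right) = \left(23197 - 12386\right) + 29 = 10811 + 29 = 10840$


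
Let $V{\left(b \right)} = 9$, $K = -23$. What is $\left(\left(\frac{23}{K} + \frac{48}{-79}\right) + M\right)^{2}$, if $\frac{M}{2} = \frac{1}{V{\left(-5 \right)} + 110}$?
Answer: $\frac{223652025}{88378801} \approx 2.5306$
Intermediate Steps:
$M = \frac{2}{119}$ ($M = \frac{2}{9 + 110} = \frac{2}{119} \approx 0.016807$)
$\left(\left(\frac{23}{K} + \frac{48}{-79}\right) + M\right)^{2} = \left(\left(\frac{23}{-23} + \frac{48}{-79}\right) + \frac{2}{119}\right)^{2} = \left(\left(23 \left(- \frac{1}{23}\right) + 48 \left(- \frac{1}{79}\right)\right) + \frac{2}{119}\right)^{2} = \left(\left(-1 - \frac{48}{79}\right) + \frac{2}{119}\right)^{2} = \left(- \frac{127}{79} + \frac{2}{119}\right)^{2} = \left(- \frac{14955}{9401}\right)^{2} = \frac{223652025}{88378801}$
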